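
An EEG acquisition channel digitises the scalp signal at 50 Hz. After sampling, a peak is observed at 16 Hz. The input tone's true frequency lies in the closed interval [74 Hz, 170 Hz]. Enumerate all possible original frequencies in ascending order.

84 Hz, 116 Hz, 134 Hz, 166 Hz

Frequencies that alias to 16 Hz are k·fs ± 16 Hz for integer k ≥ 0.
k=0: 16 Hz.
k=1: 34 Hz, 66 Hz.
k=2: 84 Hz, 116 Hz.
k=3: 134 Hz, 166 Hz.
k=4: 184 Hz, 216 Hz.
Within [74 Hz, 170 Hz]: 84 Hz, 116 Hz, 134 Hz, 166 Hz.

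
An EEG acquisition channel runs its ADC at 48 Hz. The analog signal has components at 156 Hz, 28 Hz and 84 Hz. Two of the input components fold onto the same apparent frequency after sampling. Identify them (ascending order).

fs/2 = 24 Hz.
156 Hz mod fs = 12 Hz.
12 Hz ≤ fs/2 = 24 Hz, appears at 12 Hz.
28 Hz > fs/2 = 24 Hz, folds to fs − 28 Hz = 20 Hz.
84 Hz mod fs = 36 Hz.
36 Hz > fs/2 = 24 Hz, folds to fs − 36 Hz = 12 Hz.
84 Hz and 156 Hz both map to 12 Hz.

84 Hz, 156 Hz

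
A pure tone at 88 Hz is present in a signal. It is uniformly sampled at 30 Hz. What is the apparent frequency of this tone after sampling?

88 Hz mod fs = 28 Hz.
28 Hz > fs/2 = 15 Hz, folds to fs − 28 Hz = 2 Hz.

2 Hz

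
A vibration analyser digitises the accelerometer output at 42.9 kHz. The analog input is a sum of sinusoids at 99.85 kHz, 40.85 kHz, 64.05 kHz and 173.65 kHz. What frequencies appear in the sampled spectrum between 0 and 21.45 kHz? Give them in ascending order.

2.05 kHz, 14.05 kHz, 21.15 kHz

fs/2 = 21.45 kHz.
99.85 kHz mod fs = 14.05 kHz.
14.05 kHz ≤ fs/2 = 21.45 kHz, appears at 14.05 kHz.
40.85 kHz > fs/2 = 21.45 kHz, folds to fs − 40.85 kHz = 2.05 kHz.
64.05 kHz mod fs = 21.15 kHz.
21.15 kHz ≤ fs/2 = 21.45 kHz, appears at 21.15 kHz.
173.65 kHz mod fs = 2.05 kHz.
2.05 kHz ≤ fs/2 = 21.45 kHz, appears at 2.05 kHz.
Distinct values: {2.05 kHz, 14.05 kHz, 21.15 kHz}.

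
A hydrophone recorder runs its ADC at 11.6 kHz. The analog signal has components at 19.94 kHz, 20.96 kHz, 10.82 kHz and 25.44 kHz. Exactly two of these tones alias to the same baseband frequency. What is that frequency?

fs/2 = 5.8 kHz.
19.94 kHz mod fs = 8.34 kHz.
8.34 kHz > fs/2 = 5.8 kHz, folds to fs − 8.34 kHz = 3.26 kHz.
20.96 kHz mod fs = 9.36 kHz.
9.36 kHz > fs/2 = 5.8 kHz, folds to fs − 9.36 kHz = 2.24 kHz.
10.82 kHz > fs/2 = 5.8 kHz, folds to fs − 10.82 kHz = 0.78 kHz.
25.44 kHz mod fs = 2.24 kHz.
2.24 kHz ≤ fs/2 = 5.8 kHz, appears at 2.24 kHz.
20.96 kHz and 25.44 kHz both map to 2.24 kHz.

2.24 kHz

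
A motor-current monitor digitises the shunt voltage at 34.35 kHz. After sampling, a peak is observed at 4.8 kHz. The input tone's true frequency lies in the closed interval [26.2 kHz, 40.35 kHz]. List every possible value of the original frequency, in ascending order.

Frequencies that alias to 4.8 kHz are k·fs ± 4.8 kHz for integer k ≥ 0.
k=0: 4.8 kHz.
k=1: 29.55 kHz, 39.15 kHz.
k=2: 63.9 kHz, 73.5 kHz.
Within [26.2 kHz, 40.35 kHz]: 29.55 kHz, 39.15 kHz.

29.55 kHz, 39.15 kHz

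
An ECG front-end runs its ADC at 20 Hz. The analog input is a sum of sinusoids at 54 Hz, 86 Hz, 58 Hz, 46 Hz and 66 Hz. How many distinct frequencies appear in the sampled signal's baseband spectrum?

fs/2 = 10 Hz.
54 Hz mod fs = 14 Hz.
14 Hz > fs/2 = 10 Hz, folds to fs − 14 Hz = 6 Hz.
86 Hz mod fs = 6 Hz.
6 Hz ≤ fs/2 = 10 Hz, appears at 6 Hz.
58 Hz mod fs = 18 Hz.
18 Hz > fs/2 = 10 Hz, folds to fs − 18 Hz = 2 Hz.
46 Hz mod fs = 6 Hz.
6 Hz ≤ fs/2 = 10 Hz, appears at 6 Hz.
66 Hz mod fs = 6 Hz.
6 Hz ≤ fs/2 = 10 Hz, appears at 6 Hz.
Distinct values: {2 Hz, 6 Hz} → 2.

2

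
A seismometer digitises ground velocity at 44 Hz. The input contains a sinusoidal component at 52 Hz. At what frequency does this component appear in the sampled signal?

52 Hz mod fs = 8 Hz.
8 Hz ≤ fs/2 = 22 Hz, appears at 8 Hz.

8 Hz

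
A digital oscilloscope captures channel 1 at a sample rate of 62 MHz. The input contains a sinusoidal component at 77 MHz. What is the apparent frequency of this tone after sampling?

77 MHz mod fs = 15 MHz.
15 MHz ≤ fs/2 = 31 MHz, appears at 15 MHz.

15 MHz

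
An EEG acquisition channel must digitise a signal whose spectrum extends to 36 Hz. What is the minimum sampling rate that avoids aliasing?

72 Hz

Nyquist rate = 2 × 36 Hz = 72 Hz.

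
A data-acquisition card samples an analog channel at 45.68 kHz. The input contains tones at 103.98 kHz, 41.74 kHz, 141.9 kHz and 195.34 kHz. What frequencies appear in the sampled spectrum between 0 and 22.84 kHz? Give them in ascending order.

3.94 kHz, 4.86 kHz, 12.62 kHz

fs/2 = 22.84 kHz.
103.98 kHz mod fs = 12.62 kHz.
12.62 kHz ≤ fs/2 = 22.84 kHz, appears at 12.62 kHz.
41.74 kHz > fs/2 = 22.84 kHz, folds to fs − 41.74 kHz = 3.94 kHz.
141.9 kHz mod fs = 4.86 kHz.
4.86 kHz ≤ fs/2 = 22.84 kHz, appears at 4.86 kHz.
195.34 kHz mod fs = 12.62 kHz.
12.62 kHz ≤ fs/2 = 22.84 kHz, appears at 12.62 kHz.
Distinct values: {3.94 kHz, 4.86 kHz, 12.62 kHz}.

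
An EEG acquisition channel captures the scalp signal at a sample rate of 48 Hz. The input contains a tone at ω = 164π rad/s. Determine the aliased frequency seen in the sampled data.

14 Hz

ω = 164π rad/s → f = ω/(2π) = 82 Hz.
82 Hz mod fs = 34 Hz.
34 Hz > fs/2 = 24 Hz, folds to fs − 34 Hz = 14 Hz.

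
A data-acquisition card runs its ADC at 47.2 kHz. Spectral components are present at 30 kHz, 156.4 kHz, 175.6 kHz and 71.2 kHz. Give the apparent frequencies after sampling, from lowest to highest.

13.2 kHz, 14.8 kHz, 17.2 kHz, 23.2 kHz

fs/2 = 23.6 kHz.
30 kHz > fs/2 = 23.6 kHz, folds to fs − 30 kHz = 17.2 kHz.
156.4 kHz mod fs = 14.8 kHz.
14.8 kHz ≤ fs/2 = 23.6 kHz, appears at 14.8 kHz.
175.6 kHz mod fs = 34 kHz.
34 kHz > fs/2 = 23.6 kHz, folds to fs − 34 kHz = 13.2 kHz.
71.2 kHz mod fs = 24 kHz.
24 kHz > fs/2 = 23.6 kHz, folds to fs − 24 kHz = 23.2 kHz.
Distinct values: {13.2 kHz, 14.8 kHz, 17.2 kHz, 23.2 kHz}.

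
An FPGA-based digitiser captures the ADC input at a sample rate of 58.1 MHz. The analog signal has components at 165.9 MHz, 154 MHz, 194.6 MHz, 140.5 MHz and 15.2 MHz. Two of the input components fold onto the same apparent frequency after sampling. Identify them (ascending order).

154 MHz, 194.6 MHz

fs/2 = 29.05 MHz.
165.9 MHz mod fs = 49.7 MHz.
49.7 MHz > fs/2 = 29.05 MHz, folds to fs − 49.7 MHz = 8.4 MHz.
154 MHz mod fs = 37.8 MHz.
37.8 MHz > fs/2 = 29.05 MHz, folds to fs − 37.8 MHz = 20.3 MHz.
194.6 MHz mod fs = 20.3 MHz.
20.3 MHz ≤ fs/2 = 29.05 MHz, appears at 20.3 MHz.
140.5 MHz mod fs = 24.3 MHz.
24.3 MHz ≤ fs/2 = 29.05 MHz, appears at 24.3 MHz.
15.2 MHz ≤ fs/2 = 29.05 MHz, passes unchanged.
154 MHz and 194.6 MHz both map to 20.3 MHz.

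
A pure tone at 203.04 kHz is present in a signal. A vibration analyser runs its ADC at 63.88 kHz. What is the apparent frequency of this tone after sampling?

203.04 kHz mod fs = 11.4 kHz.
11.4 kHz ≤ fs/2 = 31.94 kHz, appears at 11.4 kHz.

11.4 kHz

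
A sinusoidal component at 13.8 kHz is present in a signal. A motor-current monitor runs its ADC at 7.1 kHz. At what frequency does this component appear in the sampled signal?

0.4 kHz

13.8 kHz mod fs = 6.7 kHz.
6.7 kHz > fs/2 = 3.55 kHz, folds to fs − 6.7 kHz = 0.4 kHz.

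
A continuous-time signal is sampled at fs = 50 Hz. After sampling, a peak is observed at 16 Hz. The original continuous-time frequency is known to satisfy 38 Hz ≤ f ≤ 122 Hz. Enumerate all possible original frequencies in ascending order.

66 Hz, 84 Hz, 116 Hz

Frequencies that alias to 16 Hz are k·fs ± 16 Hz for integer k ≥ 0.
k=0: 16 Hz.
k=1: 34 Hz, 66 Hz.
k=2: 84 Hz, 116 Hz.
k=3: 134 Hz, 166 Hz.
Within [38 Hz, 122 Hz]: 66 Hz, 84 Hz, 116 Hz.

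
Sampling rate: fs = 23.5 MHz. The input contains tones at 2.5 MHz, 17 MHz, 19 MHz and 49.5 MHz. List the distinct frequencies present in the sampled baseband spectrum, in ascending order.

fs/2 = 11.75 MHz.
2.5 MHz ≤ fs/2 = 11.75 MHz, passes unchanged.
17 MHz > fs/2 = 11.75 MHz, folds to fs − 17 MHz = 6.5 MHz.
19 MHz > fs/2 = 11.75 MHz, folds to fs − 19 MHz = 4.5 MHz.
49.5 MHz mod fs = 2.5 MHz.
2.5 MHz ≤ fs/2 = 11.75 MHz, appears at 2.5 MHz.
Distinct values: {2.5 MHz, 4.5 MHz, 6.5 MHz}.

2.5 MHz, 4.5 MHz, 6.5 MHz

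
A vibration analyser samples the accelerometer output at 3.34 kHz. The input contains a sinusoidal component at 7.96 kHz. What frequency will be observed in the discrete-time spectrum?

1.28 kHz

7.96 kHz mod fs = 1.28 kHz.
1.28 kHz ≤ fs/2 = 1.67 kHz, appears at 1.28 kHz.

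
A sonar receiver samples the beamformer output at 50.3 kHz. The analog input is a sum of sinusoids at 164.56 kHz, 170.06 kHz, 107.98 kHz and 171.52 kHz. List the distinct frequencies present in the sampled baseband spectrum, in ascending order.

fs/2 = 25.15 kHz.
164.56 kHz mod fs = 13.66 kHz.
13.66 kHz ≤ fs/2 = 25.15 kHz, appears at 13.66 kHz.
170.06 kHz mod fs = 19.16 kHz.
19.16 kHz ≤ fs/2 = 25.15 kHz, appears at 19.16 kHz.
107.98 kHz mod fs = 7.38 kHz.
7.38 kHz ≤ fs/2 = 25.15 kHz, appears at 7.38 kHz.
171.52 kHz mod fs = 20.62 kHz.
20.62 kHz ≤ fs/2 = 25.15 kHz, appears at 20.62 kHz.
Distinct values: {7.38 kHz, 13.66 kHz, 19.16 kHz, 20.62 kHz}.

7.38 kHz, 13.66 kHz, 19.16 kHz, 20.62 kHz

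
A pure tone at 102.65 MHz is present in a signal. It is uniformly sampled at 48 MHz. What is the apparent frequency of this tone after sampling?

6.65 MHz

102.65 MHz mod fs = 6.65 MHz.
6.65 MHz ≤ fs/2 = 24 MHz, appears at 6.65 MHz.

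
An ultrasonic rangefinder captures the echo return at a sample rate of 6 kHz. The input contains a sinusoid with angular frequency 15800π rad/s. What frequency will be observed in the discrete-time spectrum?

ω = 15800π rad/s → f = ω/(2π) = 7900 Hz = 7.9 kHz.
7.9 kHz mod fs = 1.9 kHz.
1.9 kHz ≤ fs/2 = 3 kHz, appears at 1.9 kHz.

1.9 kHz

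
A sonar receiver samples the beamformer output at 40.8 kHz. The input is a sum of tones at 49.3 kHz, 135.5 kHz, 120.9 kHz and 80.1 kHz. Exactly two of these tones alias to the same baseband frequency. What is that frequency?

fs/2 = 20.4 kHz.
49.3 kHz mod fs = 8.5 kHz.
8.5 kHz ≤ fs/2 = 20.4 kHz, appears at 8.5 kHz.
135.5 kHz mod fs = 13.1 kHz.
13.1 kHz ≤ fs/2 = 20.4 kHz, appears at 13.1 kHz.
120.9 kHz mod fs = 39.3 kHz.
39.3 kHz > fs/2 = 20.4 kHz, folds to fs − 39.3 kHz = 1.5 kHz.
80.1 kHz mod fs = 39.3 kHz.
39.3 kHz > fs/2 = 20.4 kHz, folds to fs − 39.3 kHz = 1.5 kHz.
80.1 kHz and 120.9 kHz both map to 1.5 kHz.

1.5 kHz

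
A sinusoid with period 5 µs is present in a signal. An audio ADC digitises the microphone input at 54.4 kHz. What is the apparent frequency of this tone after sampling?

T = 5 µs → f = 1/T = 200 kHz.
200 kHz mod fs = 36.8 kHz.
36.8 kHz > fs/2 = 27.2 kHz, folds to fs − 36.8 kHz = 17.6 kHz.

17.6 kHz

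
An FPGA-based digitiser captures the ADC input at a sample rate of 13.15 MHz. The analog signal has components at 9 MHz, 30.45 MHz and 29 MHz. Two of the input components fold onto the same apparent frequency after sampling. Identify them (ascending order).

9 MHz, 30.45 MHz

fs/2 = 6.575 MHz.
9 MHz > fs/2 = 6.575 MHz, folds to fs − 9 MHz = 4.15 MHz.
30.45 MHz mod fs = 4.15 MHz.
4.15 MHz ≤ fs/2 = 6.575 MHz, appears at 4.15 MHz.
29 MHz mod fs = 2.7 MHz.
2.7 MHz ≤ fs/2 = 6.575 MHz, appears at 2.7 MHz.
9 MHz and 30.45 MHz both map to 4.15 MHz.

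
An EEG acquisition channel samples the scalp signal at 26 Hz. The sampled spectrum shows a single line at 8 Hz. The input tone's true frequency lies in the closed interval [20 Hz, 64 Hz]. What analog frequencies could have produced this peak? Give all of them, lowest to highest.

34 Hz, 44 Hz, 60 Hz

Frequencies that alias to 8 Hz are k·fs ± 8 Hz for integer k ≥ 0.
k=0: 8 Hz.
k=1: 18 Hz, 34 Hz.
k=2: 44 Hz, 60 Hz.
k=3: 70 Hz, 86 Hz.
Within [20 Hz, 64 Hz]: 34 Hz, 44 Hz, 60 Hz.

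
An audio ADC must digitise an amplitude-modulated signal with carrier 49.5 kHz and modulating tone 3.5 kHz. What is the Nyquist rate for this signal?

AM sidebands sit at fc ± fm = 46 kHz and 53 kHz.
Highest-frequency component: 53 kHz.
Nyquist rate = 2 × 53 kHz = 106 kHz.

106 kHz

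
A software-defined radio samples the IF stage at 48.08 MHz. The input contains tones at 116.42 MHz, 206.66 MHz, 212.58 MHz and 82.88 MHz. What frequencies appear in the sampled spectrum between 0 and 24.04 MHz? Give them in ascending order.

fs/2 = 24.04 MHz.
116.42 MHz mod fs = 20.26 MHz.
20.26 MHz ≤ fs/2 = 24.04 MHz, appears at 20.26 MHz.
206.66 MHz mod fs = 14.34 MHz.
14.34 MHz ≤ fs/2 = 24.04 MHz, appears at 14.34 MHz.
212.58 MHz mod fs = 20.26 MHz.
20.26 MHz ≤ fs/2 = 24.04 MHz, appears at 20.26 MHz.
82.88 MHz mod fs = 34.8 MHz.
34.8 MHz > fs/2 = 24.04 MHz, folds to fs − 34.8 MHz = 13.28 MHz.
Distinct values: {13.28 MHz, 14.34 MHz, 20.26 MHz}.

13.28 MHz, 14.34 MHz, 20.26 MHz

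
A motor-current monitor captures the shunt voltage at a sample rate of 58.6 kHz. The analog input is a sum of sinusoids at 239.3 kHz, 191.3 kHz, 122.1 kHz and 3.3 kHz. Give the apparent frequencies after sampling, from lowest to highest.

3.3 kHz, 4.9 kHz, 15.5 kHz

fs/2 = 29.3 kHz.
239.3 kHz mod fs = 4.9 kHz.
4.9 kHz ≤ fs/2 = 29.3 kHz, appears at 4.9 kHz.
191.3 kHz mod fs = 15.5 kHz.
15.5 kHz ≤ fs/2 = 29.3 kHz, appears at 15.5 kHz.
122.1 kHz mod fs = 4.9 kHz.
4.9 kHz ≤ fs/2 = 29.3 kHz, appears at 4.9 kHz.
3.3 kHz ≤ fs/2 = 29.3 kHz, passes unchanged.
Distinct values: {3.3 kHz, 4.9 kHz, 15.5 kHz}.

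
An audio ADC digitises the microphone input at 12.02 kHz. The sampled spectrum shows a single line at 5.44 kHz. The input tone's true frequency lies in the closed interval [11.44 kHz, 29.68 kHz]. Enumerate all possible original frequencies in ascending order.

17.46 kHz, 18.6 kHz, 29.48 kHz

Frequencies that alias to 5.44 kHz are k·fs ± 5.44 kHz for integer k ≥ 0.
k=0: 5.44 kHz.
k=1: 6.58 kHz, 17.46 kHz.
k=2: 18.6 kHz, 29.48 kHz.
k=3: 30.62 kHz, 41.5 kHz.
Within [11.44 kHz, 29.68 kHz]: 17.46 kHz, 18.6 kHz, 29.48 kHz.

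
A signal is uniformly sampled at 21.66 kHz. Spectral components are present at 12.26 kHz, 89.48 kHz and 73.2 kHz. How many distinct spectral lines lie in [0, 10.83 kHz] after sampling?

fs/2 = 10.83 kHz.
12.26 kHz > fs/2 = 10.83 kHz, folds to fs − 12.26 kHz = 9.4 kHz.
89.48 kHz mod fs = 2.84 kHz.
2.84 kHz ≤ fs/2 = 10.83 kHz, appears at 2.84 kHz.
73.2 kHz mod fs = 8.22 kHz.
8.22 kHz ≤ fs/2 = 10.83 kHz, appears at 8.22 kHz.
Distinct values: {2.84 kHz, 8.22 kHz, 9.4 kHz} → 3.

3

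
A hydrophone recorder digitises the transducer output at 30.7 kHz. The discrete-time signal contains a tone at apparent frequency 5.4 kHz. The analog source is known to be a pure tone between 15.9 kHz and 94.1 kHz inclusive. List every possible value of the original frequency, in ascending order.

25.3 kHz, 36.1 kHz, 56 kHz, 66.8 kHz, 86.7 kHz

Frequencies that alias to 5.4 kHz are k·fs ± 5.4 kHz for integer k ≥ 0.
k=0: 5.4 kHz.
k=1: 25.3 kHz, 36.1 kHz.
k=2: 56 kHz, 66.8 kHz.
k=3: 86.7 kHz, 97.5 kHz.
k=4: 117.4 kHz, 128.2 kHz.
Within [15.9 kHz, 94.1 kHz]: 25.3 kHz, 36.1 kHz, 56 kHz, 66.8 kHz, 86.7 kHz.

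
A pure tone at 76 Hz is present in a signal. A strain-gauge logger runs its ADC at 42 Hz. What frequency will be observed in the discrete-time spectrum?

76 Hz mod fs = 34 Hz.
34 Hz > fs/2 = 21 Hz, folds to fs − 34 Hz = 8 Hz.

8 Hz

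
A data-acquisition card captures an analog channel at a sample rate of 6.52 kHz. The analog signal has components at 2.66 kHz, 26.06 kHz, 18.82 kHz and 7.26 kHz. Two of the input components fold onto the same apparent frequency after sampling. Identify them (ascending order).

7.26 kHz, 18.82 kHz

fs/2 = 3.26 kHz.
2.66 kHz ≤ fs/2 = 3.26 kHz, passes unchanged.
26.06 kHz mod fs = 6.5 kHz.
6.5 kHz > fs/2 = 3.26 kHz, folds to fs − 6.5 kHz = 0.02 kHz.
18.82 kHz mod fs = 5.78 kHz.
5.78 kHz > fs/2 = 3.26 kHz, folds to fs − 5.78 kHz = 0.74 kHz.
7.26 kHz mod fs = 0.74 kHz.
0.74 kHz ≤ fs/2 = 3.26 kHz, appears at 0.74 kHz.
7.26 kHz and 18.82 kHz both map to 0.74 kHz.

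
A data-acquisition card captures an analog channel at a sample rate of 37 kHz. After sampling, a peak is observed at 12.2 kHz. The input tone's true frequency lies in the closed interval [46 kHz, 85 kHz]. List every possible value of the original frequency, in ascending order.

49.2 kHz, 61.8 kHz

Frequencies that alias to 12.2 kHz are k·fs ± 12.2 kHz for integer k ≥ 0.
k=0: 12.2 kHz.
k=1: 24.8 kHz, 49.2 kHz.
k=2: 61.8 kHz, 86.2 kHz.
k=3: 98.8 kHz, 123.2 kHz.
Within [46 kHz, 85 kHz]: 49.2 kHz, 61.8 kHz.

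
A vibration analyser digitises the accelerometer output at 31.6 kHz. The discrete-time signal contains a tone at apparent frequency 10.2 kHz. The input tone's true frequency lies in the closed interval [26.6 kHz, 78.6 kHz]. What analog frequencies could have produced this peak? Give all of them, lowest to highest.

41.8 kHz, 53 kHz, 73.4 kHz

Frequencies that alias to 10.2 kHz are k·fs ± 10.2 kHz for integer k ≥ 0.
k=0: 10.2 kHz.
k=1: 21.4 kHz, 41.8 kHz.
k=2: 53 kHz, 73.4 kHz.
k=3: 84.6 kHz, 105 kHz.
Within [26.6 kHz, 78.6 kHz]: 41.8 kHz, 53 kHz, 73.4 kHz.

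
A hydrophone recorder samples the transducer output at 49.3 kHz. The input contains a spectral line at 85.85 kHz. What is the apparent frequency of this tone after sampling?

85.85 kHz mod fs = 36.55 kHz.
36.55 kHz > fs/2 = 24.65 kHz, folds to fs − 36.55 kHz = 12.75 kHz.

12.75 kHz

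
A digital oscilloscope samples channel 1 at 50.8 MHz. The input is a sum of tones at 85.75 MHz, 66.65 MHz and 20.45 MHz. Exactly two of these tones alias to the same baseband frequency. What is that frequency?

fs/2 = 25.4 MHz.
85.75 MHz mod fs = 34.95 MHz.
34.95 MHz > fs/2 = 25.4 MHz, folds to fs − 34.95 MHz = 15.85 MHz.
66.65 MHz mod fs = 15.85 MHz.
15.85 MHz ≤ fs/2 = 25.4 MHz, appears at 15.85 MHz.
20.45 MHz ≤ fs/2 = 25.4 MHz, passes unchanged.
66.65 MHz and 85.75 MHz both map to 15.85 MHz.

15.85 MHz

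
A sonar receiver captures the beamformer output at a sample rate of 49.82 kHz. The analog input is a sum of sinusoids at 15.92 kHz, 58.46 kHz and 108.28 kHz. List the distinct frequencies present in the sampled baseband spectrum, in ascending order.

8.64 kHz, 15.92 kHz

fs/2 = 24.91 kHz.
15.92 kHz ≤ fs/2 = 24.91 kHz, passes unchanged.
58.46 kHz mod fs = 8.64 kHz.
8.64 kHz ≤ fs/2 = 24.91 kHz, appears at 8.64 kHz.
108.28 kHz mod fs = 8.64 kHz.
8.64 kHz ≤ fs/2 = 24.91 kHz, appears at 8.64 kHz.
Distinct values: {8.64 kHz, 15.92 kHz}.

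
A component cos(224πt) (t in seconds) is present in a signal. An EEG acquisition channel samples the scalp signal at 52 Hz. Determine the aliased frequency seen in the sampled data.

8 Hz

ω = 224π rad/s → f = ω/(2π) = 112 Hz.
112 Hz mod fs = 8 Hz.
8 Hz ≤ fs/2 = 26 Hz, appears at 8 Hz.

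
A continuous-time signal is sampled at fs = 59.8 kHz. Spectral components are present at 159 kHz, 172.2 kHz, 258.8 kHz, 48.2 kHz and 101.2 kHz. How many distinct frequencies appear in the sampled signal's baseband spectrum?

5

fs/2 = 29.9 kHz.
159 kHz mod fs = 39.4 kHz.
39.4 kHz > fs/2 = 29.9 kHz, folds to fs − 39.4 kHz = 20.4 kHz.
172.2 kHz mod fs = 52.6 kHz.
52.6 kHz > fs/2 = 29.9 kHz, folds to fs − 52.6 kHz = 7.2 kHz.
258.8 kHz mod fs = 19.6 kHz.
19.6 kHz ≤ fs/2 = 29.9 kHz, appears at 19.6 kHz.
48.2 kHz > fs/2 = 29.9 kHz, folds to fs − 48.2 kHz = 11.6 kHz.
101.2 kHz mod fs = 41.4 kHz.
41.4 kHz > fs/2 = 29.9 kHz, folds to fs − 41.4 kHz = 18.4 kHz.
Distinct values: {7.2 kHz, 11.6 kHz, 18.4 kHz, 19.6 kHz, 20.4 kHz} → 5.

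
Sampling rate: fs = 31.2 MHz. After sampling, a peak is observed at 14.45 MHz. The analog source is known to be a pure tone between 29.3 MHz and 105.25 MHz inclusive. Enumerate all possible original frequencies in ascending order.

Frequencies that alias to 14.45 MHz are k·fs ± 14.45 MHz for integer k ≥ 0.
k=0: 14.45 MHz.
k=1: 16.75 MHz, 45.65 MHz.
k=2: 47.95 MHz, 76.85 MHz.
k=3: 79.15 MHz, 108.05 MHz.
k=4: 110.35 MHz, 139.25 MHz.
Within [29.3 MHz, 105.25 MHz]: 45.65 MHz, 47.95 MHz, 76.85 MHz, 79.15 MHz.

45.65 MHz, 47.95 MHz, 76.85 MHz, 79.15 MHz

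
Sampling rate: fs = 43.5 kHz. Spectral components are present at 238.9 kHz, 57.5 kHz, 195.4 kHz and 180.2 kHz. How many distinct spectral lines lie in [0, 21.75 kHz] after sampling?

3

fs/2 = 21.75 kHz.
238.9 kHz mod fs = 21.4 kHz.
21.4 kHz ≤ fs/2 = 21.75 kHz, appears at 21.4 kHz.
57.5 kHz mod fs = 14 kHz.
14 kHz ≤ fs/2 = 21.75 kHz, appears at 14 kHz.
195.4 kHz mod fs = 21.4 kHz.
21.4 kHz ≤ fs/2 = 21.75 kHz, appears at 21.4 kHz.
180.2 kHz mod fs = 6.2 kHz.
6.2 kHz ≤ fs/2 = 21.75 kHz, appears at 6.2 kHz.
Distinct values: {6.2 kHz, 14 kHz, 21.4 kHz} → 3.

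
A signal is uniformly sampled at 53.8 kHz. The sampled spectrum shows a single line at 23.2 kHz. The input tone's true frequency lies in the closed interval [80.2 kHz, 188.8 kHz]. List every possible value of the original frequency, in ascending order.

84.4 kHz, 130.8 kHz, 138.2 kHz, 184.6 kHz

Frequencies that alias to 23.2 kHz are k·fs ± 23.2 kHz for integer k ≥ 0.
k=0: 23.2 kHz.
k=1: 30.6 kHz, 77 kHz.
k=2: 84.4 kHz, 130.8 kHz.
k=3: 138.2 kHz, 184.6 kHz.
k=4: 192 kHz, 238.4 kHz.
Within [80.2 kHz, 188.8 kHz]: 84.4 kHz, 130.8 kHz, 138.2 kHz, 184.6 kHz.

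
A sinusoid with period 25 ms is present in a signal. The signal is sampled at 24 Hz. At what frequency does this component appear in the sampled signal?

8 Hz

T = 25 ms → f = 1/T = 40 Hz.
40 Hz mod fs = 16 Hz.
16 Hz > fs/2 = 12 Hz, folds to fs − 16 Hz = 8 Hz.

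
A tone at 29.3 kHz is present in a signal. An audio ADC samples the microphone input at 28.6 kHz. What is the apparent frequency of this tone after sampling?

29.3 kHz mod fs = 0.7 kHz.
0.7 kHz ≤ fs/2 = 14.3 kHz, appears at 0.7 kHz.

0.7 kHz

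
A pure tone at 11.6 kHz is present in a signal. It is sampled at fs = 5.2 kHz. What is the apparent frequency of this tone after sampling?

11.6 kHz mod fs = 1.2 kHz.
1.2 kHz ≤ fs/2 = 2.6 kHz, appears at 1.2 kHz.

1.2 kHz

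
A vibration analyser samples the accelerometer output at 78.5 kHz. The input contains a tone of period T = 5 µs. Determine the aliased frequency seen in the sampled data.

T = 5 µs → f = 1/T = 200 kHz.
200 kHz mod fs = 43 kHz.
43 kHz > fs/2 = 39.25 kHz, folds to fs − 43 kHz = 35.5 kHz.

35.5 kHz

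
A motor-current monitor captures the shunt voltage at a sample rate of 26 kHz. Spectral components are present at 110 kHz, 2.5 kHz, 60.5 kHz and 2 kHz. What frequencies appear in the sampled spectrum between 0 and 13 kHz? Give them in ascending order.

fs/2 = 13 kHz.
110 kHz mod fs = 6 kHz.
6 kHz ≤ fs/2 = 13 kHz, appears at 6 kHz.
2.5 kHz ≤ fs/2 = 13 kHz, passes unchanged.
60.5 kHz mod fs = 8.5 kHz.
8.5 kHz ≤ fs/2 = 13 kHz, appears at 8.5 kHz.
2 kHz ≤ fs/2 = 13 kHz, passes unchanged.
Distinct values: {2 kHz, 2.5 kHz, 6 kHz, 8.5 kHz}.

2 kHz, 2.5 kHz, 6 kHz, 8.5 kHz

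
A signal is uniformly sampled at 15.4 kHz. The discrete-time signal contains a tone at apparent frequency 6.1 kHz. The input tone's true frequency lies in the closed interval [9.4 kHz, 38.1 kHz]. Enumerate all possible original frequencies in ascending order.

Frequencies that alias to 6.1 kHz are k·fs ± 6.1 kHz for integer k ≥ 0.
k=0: 6.1 kHz.
k=1: 9.3 kHz, 21.5 kHz.
k=2: 24.7 kHz, 36.9 kHz.
k=3: 40.1 kHz, 52.3 kHz.
Within [9.4 kHz, 38.1 kHz]: 21.5 kHz, 24.7 kHz, 36.9 kHz.

21.5 kHz, 24.7 kHz, 36.9 kHz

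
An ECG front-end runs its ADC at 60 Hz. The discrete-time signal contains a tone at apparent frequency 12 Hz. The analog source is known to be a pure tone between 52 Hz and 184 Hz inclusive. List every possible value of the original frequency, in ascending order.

72 Hz, 108 Hz, 132 Hz, 168 Hz

Frequencies that alias to 12 Hz are k·fs ± 12 Hz for integer k ≥ 0.
k=0: 12 Hz.
k=1: 48 Hz, 72 Hz.
k=2: 108 Hz, 132 Hz.
k=3: 168 Hz, 192 Hz.
k=4: 228 Hz, 252 Hz.
Within [52 Hz, 184 Hz]: 72 Hz, 108 Hz, 132 Hz, 168 Hz.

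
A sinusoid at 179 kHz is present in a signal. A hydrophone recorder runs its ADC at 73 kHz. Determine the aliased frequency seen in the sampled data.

179 kHz mod fs = 33 kHz.
33 kHz ≤ fs/2 = 36.5 kHz, appears at 33 kHz.

33 kHz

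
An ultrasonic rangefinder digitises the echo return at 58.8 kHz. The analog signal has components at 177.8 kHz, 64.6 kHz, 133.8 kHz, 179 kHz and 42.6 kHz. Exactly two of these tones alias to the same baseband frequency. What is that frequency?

16.2 kHz

fs/2 = 29.4 kHz.
177.8 kHz mod fs = 1.4 kHz.
1.4 kHz ≤ fs/2 = 29.4 kHz, appears at 1.4 kHz.
64.6 kHz mod fs = 5.8 kHz.
5.8 kHz ≤ fs/2 = 29.4 kHz, appears at 5.8 kHz.
133.8 kHz mod fs = 16.2 kHz.
16.2 kHz ≤ fs/2 = 29.4 kHz, appears at 16.2 kHz.
179 kHz mod fs = 2.6 kHz.
2.6 kHz ≤ fs/2 = 29.4 kHz, appears at 2.6 kHz.
42.6 kHz > fs/2 = 29.4 kHz, folds to fs − 42.6 kHz = 16.2 kHz.
42.6 kHz and 133.8 kHz both map to 16.2 kHz.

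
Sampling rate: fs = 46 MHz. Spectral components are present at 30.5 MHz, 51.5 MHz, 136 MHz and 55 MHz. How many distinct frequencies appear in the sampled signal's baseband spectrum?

fs/2 = 23 MHz.
30.5 MHz > fs/2 = 23 MHz, folds to fs − 30.5 MHz = 15.5 MHz.
51.5 MHz mod fs = 5.5 MHz.
5.5 MHz ≤ fs/2 = 23 MHz, appears at 5.5 MHz.
136 MHz mod fs = 44 MHz.
44 MHz > fs/2 = 23 MHz, folds to fs − 44 MHz = 2 MHz.
55 MHz mod fs = 9 MHz.
9 MHz ≤ fs/2 = 23 MHz, appears at 9 MHz.
Distinct values: {2 MHz, 5.5 MHz, 9 MHz, 15.5 MHz} → 4.

4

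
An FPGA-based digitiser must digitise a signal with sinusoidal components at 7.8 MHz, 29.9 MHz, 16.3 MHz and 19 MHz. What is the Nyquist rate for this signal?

Highest-frequency component: 29.9 MHz.
Nyquist rate = 2 × 29.9 MHz = 59.8 MHz.

59.8 MHz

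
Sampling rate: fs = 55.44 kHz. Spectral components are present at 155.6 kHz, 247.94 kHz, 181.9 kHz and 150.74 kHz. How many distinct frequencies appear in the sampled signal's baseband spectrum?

fs/2 = 27.72 kHz.
155.6 kHz mod fs = 44.72 kHz.
44.72 kHz > fs/2 = 27.72 kHz, folds to fs − 44.72 kHz = 10.72 kHz.
247.94 kHz mod fs = 26.18 kHz.
26.18 kHz ≤ fs/2 = 27.72 kHz, appears at 26.18 kHz.
181.9 kHz mod fs = 15.58 kHz.
15.58 kHz ≤ fs/2 = 27.72 kHz, appears at 15.58 kHz.
150.74 kHz mod fs = 39.86 kHz.
39.86 kHz > fs/2 = 27.72 kHz, folds to fs − 39.86 kHz = 15.58 kHz.
Distinct values: {10.72 kHz, 15.58 kHz, 26.18 kHz} → 3.

3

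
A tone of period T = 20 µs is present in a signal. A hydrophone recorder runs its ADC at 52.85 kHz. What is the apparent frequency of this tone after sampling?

2.85 kHz

T = 20 µs → f = 1/T = 50 kHz.
50 kHz > fs/2 = 26.425 kHz, folds to fs − 50 kHz = 2.85 kHz.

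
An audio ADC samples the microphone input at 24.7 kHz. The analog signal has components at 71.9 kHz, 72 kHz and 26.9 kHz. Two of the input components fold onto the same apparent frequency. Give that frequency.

fs/2 = 12.35 kHz.
71.9 kHz mod fs = 22.5 kHz.
22.5 kHz > fs/2 = 12.35 kHz, folds to fs − 22.5 kHz = 2.2 kHz.
72 kHz mod fs = 22.6 kHz.
22.6 kHz > fs/2 = 12.35 kHz, folds to fs − 22.6 kHz = 2.1 kHz.
26.9 kHz mod fs = 2.2 kHz.
2.2 kHz ≤ fs/2 = 12.35 kHz, appears at 2.2 kHz.
26.9 kHz and 71.9 kHz both map to 2.2 kHz.

2.2 kHz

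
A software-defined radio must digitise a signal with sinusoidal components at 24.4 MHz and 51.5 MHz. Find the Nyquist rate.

Highest-frequency component: 51.5 MHz.
Nyquist rate = 2 × 51.5 MHz = 103 MHz.

103 MHz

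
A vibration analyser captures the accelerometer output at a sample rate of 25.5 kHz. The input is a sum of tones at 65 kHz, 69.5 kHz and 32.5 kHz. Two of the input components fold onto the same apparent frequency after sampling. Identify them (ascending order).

32.5 kHz, 69.5 kHz

fs/2 = 12.75 kHz.
65 kHz mod fs = 14 kHz.
14 kHz > fs/2 = 12.75 kHz, folds to fs − 14 kHz = 11.5 kHz.
69.5 kHz mod fs = 18.5 kHz.
18.5 kHz > fs/2 = 12.75 kHz, folds to fs − 18.5 kHz = 7 kHz.
32.5 kHz mod fs = 7 kHz.
7 kHz ≤ fs/2 = 12.75 kHz, appears at 7 kHz.
32.5 kHz and 69.5 kHz both map to 7 kHz.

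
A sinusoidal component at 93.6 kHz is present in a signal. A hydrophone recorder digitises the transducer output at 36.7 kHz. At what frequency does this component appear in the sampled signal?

93.6 kHz mod fs = 20.2 kHz.
20.2 kHz > fs/2 = 18.35 kHz, folds to fs − 20.2 kHz = 16.5 kHz.

16.5 kHz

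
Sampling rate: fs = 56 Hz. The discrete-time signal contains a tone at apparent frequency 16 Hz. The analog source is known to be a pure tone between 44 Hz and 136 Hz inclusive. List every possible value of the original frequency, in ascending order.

72 Hz, 96 Hz, 128 Hz

Frequencies that alias to 16 Hz are k·fs ± 16 Hz for integer k ≥ 0.
k=0: 16 Hz.
k=1: 40 Hz, 72 Hz.
k=2: 96 Hz, 128 Hz.
k=3: 152 Hz, 184 Hz.
Within [44 Hz, 136 Hz]: 72 Hz, 96 Hz, 128 Hz.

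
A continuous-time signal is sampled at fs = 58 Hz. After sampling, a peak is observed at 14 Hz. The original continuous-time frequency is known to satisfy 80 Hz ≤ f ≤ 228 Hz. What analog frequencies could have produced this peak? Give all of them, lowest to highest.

Frequencies that alias to 14 Hz are k·fs ± 14 Hz for integer k ≥ 0.
k=0: 14 Hz.
k=1: 44 Hz, 72 Hz.
k=2: 102 Hz, 130 Hz.
k=3: 160 Hz, 188 Hz.
k=4: 218 Hz, 246 Hz.
k=5: 276 Hz, 304 Hz.
Within [80 Hz, 228 Hz]: 102 Hz, 130 Hz, 160 Hz, 188 Hz, 218 Hz.

102 Hz, 130 Hz, 160 Hz, 188 Hz, 218 Hz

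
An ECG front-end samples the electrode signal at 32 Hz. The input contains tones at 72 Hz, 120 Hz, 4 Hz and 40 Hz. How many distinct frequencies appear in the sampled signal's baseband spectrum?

fs/2 = 16 Hz.
72 Hz mod fs = 8 Hz.
8 Hz ≤ fs/2 = 16 Hz, appears at 8 Hz.
120 Hz mod fs = 24 Hz.
24 Hz > fs/2 = 16 Hz, folds to fs − 24 Hz = 8 Hz.
4 Hz ≤ fs/2 = 16 Hz, passes unchanged.
40 Hz mod fs = 8 Hz.
8 Hz ≤ fs/2 = 16 Hz, appears at 8 Hz.
Distinct values: {4 Hz, 8 Hz} → 2.

2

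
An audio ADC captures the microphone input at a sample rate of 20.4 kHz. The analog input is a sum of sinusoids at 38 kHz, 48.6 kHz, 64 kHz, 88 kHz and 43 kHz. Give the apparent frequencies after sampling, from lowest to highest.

2.2 kHz, 2.8 kHz, 6.4 kHz, 7.8 kHz

fs/2 = 10.2 kHz.
38 kHz mod fs = 17.6 kHz.
17.6 kHz > fs/2 = 10.2 kHz, folds to fs − 17.6 kHz = 2.8 kHz.
48.6 kHz mod fs = 7.8 kHz.
7.8 kHz ≤ fs/2 = 10.2 kHz, appears at 7.8 kHz.
64 kHz mod fs = 2.8 kHz.
2.8 kHz ≤ fs/2 = 10.2 kHz, appears at 2.8 kHz.
88 kHz mod fs = 6.4 kHz.
6.4 kHz ≤ fs/2 = 10.2 kHz, appears at 6.4 kHz.
43 kHz mod fs = 2.2 kHz.
2.2 kHz ≤ fs/2 = 10.2 kHz, appears at 2.2 kHz.
Distinct values: {2.2 kHz, 2.8 kHz, 6.4 kHz, 7.8 kHz}.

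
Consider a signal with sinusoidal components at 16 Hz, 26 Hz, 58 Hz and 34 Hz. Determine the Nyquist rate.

116 Hz

Highest-frequency component: 58 Hz.
Nyquist rate = 2 × 58 Hz = 116 Hz.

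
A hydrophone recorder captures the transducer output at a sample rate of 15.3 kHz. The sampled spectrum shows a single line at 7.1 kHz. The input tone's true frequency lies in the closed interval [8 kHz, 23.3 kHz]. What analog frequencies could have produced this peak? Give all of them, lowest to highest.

Frequencies that alias to 7.1 kHz are k·fs ± 7.1 kHz for integer k ≥ 0.
k=0: 7.1 kHz.
k=1: 8.2 kHz, 22.4 kHz.
k=2: 23.5 kHz, 37.7 kHz.
Within [8 kHz, 23.3 kHz]: 8.2 kHz, 22.4 kHz.

8.2 kHz, 22.4 kHz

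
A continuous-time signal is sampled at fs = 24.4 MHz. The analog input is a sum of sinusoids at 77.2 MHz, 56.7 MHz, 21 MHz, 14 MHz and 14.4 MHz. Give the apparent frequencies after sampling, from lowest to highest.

fs/2 = 12.2 MHz.
77.2 MHz mod fs = 4 MHz.
4 MHz ≤ fs/2 = 12.2 MHz, appears at 4 MHz.
56.7 MHz mod fs = 7.9 MHz.
7.9 MHz ≤ fs/2 = 12.2 MHz, appears at 7.9 MHz.
21 MHz > fs/2 = 12.2 MHz, folds to fs − 21 MHz = 3.4 MHz.
14 MHz > fs/2 = 12.2 MHz, folds to fs − 14 MHz = 10.4 MHz.
14.4 MHz > fs/2 = 12.2 MHz, folds to fs − 14.4 MHz = 10 MHz.
Distinct values: {3.4 MHz, 4 MHz, 7.9 MHz, 10 MHz, 10.4 MHz}.

3.4 MHz, 4 MHz, 7.9 MHz, 10 MHz, 10.4 MHz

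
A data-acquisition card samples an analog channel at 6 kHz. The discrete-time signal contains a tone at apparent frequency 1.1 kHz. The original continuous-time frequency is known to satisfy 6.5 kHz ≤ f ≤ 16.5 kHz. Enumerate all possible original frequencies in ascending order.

7.1 kHz, 10.9 kHz, 13.1 kHz

Frequencies that alias to 1.1 kHz are k·fs ± 1.1 kHz for integer k ≥ 0.
k=0: 1.1 kHz.
k=1: 4.9 kHz, 7.1 kHz.
k=2: 10.9 kHz, 13.1 kHz.
k=3: 16.9 kHz, 19.1 kHz.
Within [6.5 kHz, 16.5 kHz]: 7.1 kHz, 10.9 kHz, 13.1 kHz.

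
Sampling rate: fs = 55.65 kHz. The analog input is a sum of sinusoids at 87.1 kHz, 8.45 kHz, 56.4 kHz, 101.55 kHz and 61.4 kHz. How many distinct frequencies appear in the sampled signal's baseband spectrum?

5

fs/2 = 27.825 kHz.
87.1 kHz mod fs = 31.45 kHz.
31.45 kHz > fs/2 = 27.825 kHz, folds to fs − 31.45 kHz = 24.2 kHz.
8.45 kHz ≤ fs/2 = 27.825 kHz, passes unchanged.
56.4 kHz mod fs = 0.75 kHz.
0.75 kHz ≤ fs/2 = 27.825 kHz, appears at 0.75 kHz.
101.55 kHz mod fs = 45.9 kHz.
45.9 kHz > fs/2 = 27.825 kHz, folds to fs − 45.9 kHz = 9.75 kHz.
61.4 kHz mod fs = 5.75 kHz.
5.75 kHz ≤ fs/2 = 27.825 kHz, appears at 5.75 kHz.
Distinct values: {0.75 kHz, 5.75 kHz, 8.45 kHz, 9.75 kHz, 24.2 kHz} → 5.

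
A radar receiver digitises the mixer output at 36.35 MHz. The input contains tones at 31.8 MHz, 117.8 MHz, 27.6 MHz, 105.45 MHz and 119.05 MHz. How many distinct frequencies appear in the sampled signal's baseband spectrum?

4

fs/2 = 18.175 MHz.
31.8 MHz > fs/2 = 18.175 MHz, folds to fs − 31.8 MHz = 4.55 MHz.
117.8 MHz mod fs = 8.75 MHz.
8.75 MHz ≤ fs/2 = 18.175 MHz, appears at 8.75 MHz.
27.6 MHz > fs/2 = 18.175 MHz, folds to fs − 27.6 MHz = 8.75 MHz.
105.45 MHz mod fs = 32.75 MHz.
32.75 MHz > fs/2 = 18.175 MHz, folds to fs − 32.75 MHz = 3.6 MHz.
119.05 MHz mod fs = 10 MHz.
10 MHz ≤ fs/2 = 18.175 MHz, appears at 10 MHz.
Distinct values: {3.6 MHz, 4.55 MHz, 8.75 MHz, 10 MHz} → 4.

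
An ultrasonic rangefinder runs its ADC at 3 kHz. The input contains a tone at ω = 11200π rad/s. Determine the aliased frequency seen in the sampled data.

0.4 kHz

ω = 11200π rad/s → f = ω/(2π) = 5600 Hz = 5.6 kHz.
5.6 kHz mod fs = 2.6 kHz.
2.6 kHz > fs/2 = 1.5 kHz, folds to fs − 2.6 kHz = 0.4 kHz.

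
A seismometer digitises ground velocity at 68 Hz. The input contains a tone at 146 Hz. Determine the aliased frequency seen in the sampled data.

146 Hz mod fs = 10 Hz.
10 Hz ≤ fs/2 = 34 Hz, appears at 10 Hz.

10 Hz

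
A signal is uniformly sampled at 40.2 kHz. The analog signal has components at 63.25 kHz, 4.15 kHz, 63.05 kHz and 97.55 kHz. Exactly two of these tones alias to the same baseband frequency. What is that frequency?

17.15 kHz

fs/2 = 20.1 kHz.
63.25 kHz mod fs = 23.05 kHz.
23.05 kHz > fs/2 = 20.1 kHz, folds to fs − 23.05 kHz = 17.15 kHz.
4.15 kHz ≤ fs/2 = 20.1 kHz, passes unchanged.
63.05 kHz mod fs = 22.85 kHz.
22.85 kHz > fs/2 = 20.1 kHz, folds to fs − 22.85 kHz = 17.35 kHz.
97.55 kHz mod fs = 17.15 kHz.
17.15 kHz ≤ fs/2 = 20.1 kHz, appears at 17.15 kHz.
63.25 kHz and 97.55 kHz both map to 17.15 kHz.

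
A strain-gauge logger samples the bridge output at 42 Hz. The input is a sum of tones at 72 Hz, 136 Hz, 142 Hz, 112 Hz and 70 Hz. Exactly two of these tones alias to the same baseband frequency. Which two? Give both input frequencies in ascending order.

fs/2 = 21 Hz.
72 Hz mod fs = 30 Hz.
30 Hz > fs/2 = 21 Hz, folds to fs − 30 Hz = 12 Hz.
136 Hz mod fs = 10 Hz.
10 Hz ≤ fs/2 = 21 Hz, appears at 10 Hz.
142 Hz mod fs = 16 Hz.
16 Hz ≤ fs/2 = 21 Hz, appears at 16 Hz.
112 Hz mod fs = 28 Hz.
28 Hz > fs/2 = 21 Hz, folds to fs − 28 Hz = 14 Hz.
70 Hz mod fs = 28 Hz.
28 Hz > fs/2 = 21 Hz, folds to fs − 28 Hz = 14 Hz.
70 Hz and 112 Hz both map to 14 Hz.

70 Hz, 112 Hz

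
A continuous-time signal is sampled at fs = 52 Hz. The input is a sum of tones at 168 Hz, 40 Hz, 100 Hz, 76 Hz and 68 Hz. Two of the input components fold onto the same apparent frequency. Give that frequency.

12 Hz

fs/2 = 26 Hz.
168 Hz mod fs = 12 Hz.
12 Hz ≤ fs/2 = 26 Hz, appears at 12 Hz.
40 Hz > fs/2 = 26 Hz, folds to fs − 40 Hz = 12 Hz.
100 Hz mod fs = 48 Hz.
48 Hz > fs/2 = 26 Hz, folds to fs − 48 Hz = 4 Hz.
76 Hz mod fs = 24 Hz.
24 Hz ≤ fs/2 = 26 Hz, appears at 24 Hz.
68 Hz mod fs = 16 Hz.
16 Hz ≤ fs/2 = 26 Hz, appears at 16 Hz.
40 Hz and 168 Hz both map to 12 Hz.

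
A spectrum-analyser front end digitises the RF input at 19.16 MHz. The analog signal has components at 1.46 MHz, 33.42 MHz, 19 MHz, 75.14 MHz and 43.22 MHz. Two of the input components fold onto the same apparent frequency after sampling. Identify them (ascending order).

33.42 MHz, 43.22 MHz

fs/2 = 9.58 MHz.
1.46 MHz ≤ fs/2 = 9.58 MHz, passes unchanged.
33.42 MHz mod fs = 14.26 MHz.
14.26 MHz > fs/2 = 9.58 MHz, folds to fs − 14.26 MHz = 4.9 MHz.
19 MHz > fs/2 = 9.58 MHz, folds to fs − 19 MHz = 0.16 MHz.
75.14 MHz mod fs = 17.66 MHz.
17.66 MHz > fs/2 = 9.58 MHz, folds to fs − 17.66 MHz = 1.5 MHz.
43.22 MHz mod fs = 4.9 MHz.
4.9 MHz ≤ fs/2 = 9.58 MHz, appears at 4.9 MHz.
33.42 MHz and 43.22 MHz both map to 4.9 MHz.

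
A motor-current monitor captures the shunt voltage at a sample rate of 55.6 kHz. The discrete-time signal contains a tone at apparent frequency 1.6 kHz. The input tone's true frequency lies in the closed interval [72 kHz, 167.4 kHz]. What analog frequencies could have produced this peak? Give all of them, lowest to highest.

Frequencies that alias to 1.6 kHz are k·fs ± 1.6 kHz for integer k ≥ 0.
k=0: 1.6 kHz.
k=1: 54 kHz, 57.2 kHz.
k=2: 109.6 kHz, 112.8 kHz.
k=3: 165.2 kHz, 168.4 kHz.
k=4: 220.8 kHz, 224 kHz.
Within [72 kHz, 167.4 kHz]: 109.6 kHz, 112.8 kHz, 165.2 kHz.

109.6 kHz, 112.8 kHz, 165.2 kHz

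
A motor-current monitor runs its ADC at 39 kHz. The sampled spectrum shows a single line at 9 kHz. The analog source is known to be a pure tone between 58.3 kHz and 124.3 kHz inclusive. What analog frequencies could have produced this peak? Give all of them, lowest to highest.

69 kHz, 87 kHz, 108 kHz

Frequencies that alias to 9 kHz are k·fs ± 9 kHz for integer k ≥ 0.
k=0: 9 kHz.
k=1: 30 kHz, 48 kHz.
k=2: 69 kHz, 87 kHz.
k=3: 108 kHz, 126 kHz.
k=4: 147 kHz, 165 kHz.
Within [58.3 kHz, 124.3 kHz]: 69 kHz, 87 kHz, 108 kHz.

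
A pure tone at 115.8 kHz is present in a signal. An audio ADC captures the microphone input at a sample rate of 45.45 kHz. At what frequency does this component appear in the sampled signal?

115.8 kHz mod fs = 24.9 kHz.
24.9 kHz > fs/2 = 22.725 kHz, folds to fs − 24.9 kHz = 20.55 kHz.

20.55 kHz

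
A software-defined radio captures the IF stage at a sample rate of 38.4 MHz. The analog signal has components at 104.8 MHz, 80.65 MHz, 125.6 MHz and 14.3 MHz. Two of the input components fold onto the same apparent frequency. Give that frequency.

fs/2 = 19.2 MHz.
104.8 MHz mod fs = 28 MHz.
28 MHz > fs/2 = 19.2 MHz, folds to fs − 28 MHz = 10.4 MHz.
80.65 MHz mod fs = 3.85 MHz.
3.85 MHz ≤ fs/2 = 19.2 MHz, appears at 3.85 MHz.
125.6 MHz mod fs = 10.4 MHz.
10.4 MHz ≤ fs/2 = 19.2 MHz, appears at 10.4 MHz.
14.3 MHz ≤ fs/2 = 19.2 MHz, passes unchanged.
104.8 MHz and 125.6 MHz both map to 10.4 MHz.

10.4 MHz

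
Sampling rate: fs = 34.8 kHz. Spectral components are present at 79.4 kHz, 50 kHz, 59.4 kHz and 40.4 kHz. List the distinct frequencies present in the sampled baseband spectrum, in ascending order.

fs/2 = 17.4 kHz.
79.4 kHz mod fs = 9.8 kHz.
9.8 kHz ≤ fs/2 = 17.4 kHz, appears at 9.8 kHz.
50 kHz mod fs = 15.2 kHz.
15.2 kHz ≤ fs/2 = 17.4 kHz, appears at 15.2 kHz.
59.4 kHz mod fs = 24.6 kHz.
24.6 kHz > fs/2 = 17.4 kHz, folds to fs − 24.6 kHz = 10.2 kHz.
40.4 kHz mod fs = 5.6 kHz.
5.6 kHz ≤ fs/2 = 17.4 kHz, appears at 5.6 kHz.
Distinct values: {5.6 kHz, 9.8 kHz, 10.2 kHz, 15.2 kHz}.

5.6 kHz, 9.8 kHz, 10.2 kHz, 15.2 kHz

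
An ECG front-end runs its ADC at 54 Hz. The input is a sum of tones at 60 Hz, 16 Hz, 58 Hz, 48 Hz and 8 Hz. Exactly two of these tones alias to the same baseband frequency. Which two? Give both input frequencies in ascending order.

fs/2 = 27 Hz.
60 Hz mod fs = 6 Hz.
6 Hz ≤ fs/2 = 27 Hz, appears at 6 Hz.
16 Hz ≤ fs/2 = 27 Hz, passes unchanged.
58 Hz mod fs = 4 Hz.
4 Hz ≤ fs/2 = 27 Hz, appears at 4 Hz.
48 Hz > fs/2 = 27 Hz, folds to fs − 48 Hz = 6 Hz.
8 Hz ≤ fs/2 = 27 Hz, passes unchanged.
48 Hz and 60 Hz both map to 6 Hz.

48 Hz, 60 Hz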